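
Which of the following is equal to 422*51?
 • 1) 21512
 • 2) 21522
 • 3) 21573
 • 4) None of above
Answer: 2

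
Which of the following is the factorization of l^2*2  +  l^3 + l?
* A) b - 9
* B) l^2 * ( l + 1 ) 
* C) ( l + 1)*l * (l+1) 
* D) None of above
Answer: C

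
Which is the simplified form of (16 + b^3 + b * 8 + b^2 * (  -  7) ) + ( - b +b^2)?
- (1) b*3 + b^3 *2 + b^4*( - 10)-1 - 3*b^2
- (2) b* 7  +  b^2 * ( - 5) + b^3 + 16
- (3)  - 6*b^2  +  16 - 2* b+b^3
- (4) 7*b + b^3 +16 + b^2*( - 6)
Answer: 4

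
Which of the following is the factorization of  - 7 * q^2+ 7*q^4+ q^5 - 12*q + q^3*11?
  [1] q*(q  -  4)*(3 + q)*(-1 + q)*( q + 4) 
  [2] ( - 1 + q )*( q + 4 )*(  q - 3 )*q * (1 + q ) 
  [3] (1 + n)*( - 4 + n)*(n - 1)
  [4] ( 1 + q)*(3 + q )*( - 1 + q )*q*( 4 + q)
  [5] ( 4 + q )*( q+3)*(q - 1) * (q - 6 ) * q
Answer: 4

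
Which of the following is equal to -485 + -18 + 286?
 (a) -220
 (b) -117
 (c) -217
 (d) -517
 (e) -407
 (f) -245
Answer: c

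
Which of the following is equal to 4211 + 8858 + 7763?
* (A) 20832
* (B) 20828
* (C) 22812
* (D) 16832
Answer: A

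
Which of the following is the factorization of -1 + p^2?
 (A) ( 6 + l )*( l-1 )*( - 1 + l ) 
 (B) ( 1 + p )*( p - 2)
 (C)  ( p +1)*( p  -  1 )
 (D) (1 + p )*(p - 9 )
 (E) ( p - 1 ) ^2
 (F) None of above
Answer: C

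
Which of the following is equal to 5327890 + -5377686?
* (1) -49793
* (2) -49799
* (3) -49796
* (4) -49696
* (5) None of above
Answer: 3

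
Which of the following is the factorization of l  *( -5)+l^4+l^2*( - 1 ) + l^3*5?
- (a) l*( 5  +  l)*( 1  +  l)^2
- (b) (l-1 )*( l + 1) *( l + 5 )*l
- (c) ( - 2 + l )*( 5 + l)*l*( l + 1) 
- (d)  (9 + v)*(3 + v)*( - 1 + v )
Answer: b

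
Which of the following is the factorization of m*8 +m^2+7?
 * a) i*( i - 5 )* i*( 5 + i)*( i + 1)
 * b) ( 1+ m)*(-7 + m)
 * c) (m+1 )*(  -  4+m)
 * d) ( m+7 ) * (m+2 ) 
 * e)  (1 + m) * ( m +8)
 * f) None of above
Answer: f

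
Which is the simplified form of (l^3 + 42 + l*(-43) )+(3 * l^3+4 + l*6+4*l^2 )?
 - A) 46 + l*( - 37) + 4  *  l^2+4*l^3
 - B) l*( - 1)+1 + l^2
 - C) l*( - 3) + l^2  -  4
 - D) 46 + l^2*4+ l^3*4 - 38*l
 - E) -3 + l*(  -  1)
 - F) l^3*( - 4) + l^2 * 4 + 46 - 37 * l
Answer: A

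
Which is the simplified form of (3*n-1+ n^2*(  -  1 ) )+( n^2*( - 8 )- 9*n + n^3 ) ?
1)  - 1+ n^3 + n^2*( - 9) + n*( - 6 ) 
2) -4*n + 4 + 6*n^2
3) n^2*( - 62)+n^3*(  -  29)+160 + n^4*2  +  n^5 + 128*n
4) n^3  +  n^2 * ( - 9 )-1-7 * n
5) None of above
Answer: 1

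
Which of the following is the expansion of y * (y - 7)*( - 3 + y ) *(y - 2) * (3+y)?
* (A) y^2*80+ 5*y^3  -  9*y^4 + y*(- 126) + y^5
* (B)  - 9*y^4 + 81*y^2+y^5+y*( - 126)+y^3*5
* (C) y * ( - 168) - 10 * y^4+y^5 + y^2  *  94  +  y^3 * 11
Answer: B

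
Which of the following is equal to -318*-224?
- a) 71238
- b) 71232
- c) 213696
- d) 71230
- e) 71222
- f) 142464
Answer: b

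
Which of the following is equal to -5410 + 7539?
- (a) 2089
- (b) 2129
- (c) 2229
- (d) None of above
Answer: b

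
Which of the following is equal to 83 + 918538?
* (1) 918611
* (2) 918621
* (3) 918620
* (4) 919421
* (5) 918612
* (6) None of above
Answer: 2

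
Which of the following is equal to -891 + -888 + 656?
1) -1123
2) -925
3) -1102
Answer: 1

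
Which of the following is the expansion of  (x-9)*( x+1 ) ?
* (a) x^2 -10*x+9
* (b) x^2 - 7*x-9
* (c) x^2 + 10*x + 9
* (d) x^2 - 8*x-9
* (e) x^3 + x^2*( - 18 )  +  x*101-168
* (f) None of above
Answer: d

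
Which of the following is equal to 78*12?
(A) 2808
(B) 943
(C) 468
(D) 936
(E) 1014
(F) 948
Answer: D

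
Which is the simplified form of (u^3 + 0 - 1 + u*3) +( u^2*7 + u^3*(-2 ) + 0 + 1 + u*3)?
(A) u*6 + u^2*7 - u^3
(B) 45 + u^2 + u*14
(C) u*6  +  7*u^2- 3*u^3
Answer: A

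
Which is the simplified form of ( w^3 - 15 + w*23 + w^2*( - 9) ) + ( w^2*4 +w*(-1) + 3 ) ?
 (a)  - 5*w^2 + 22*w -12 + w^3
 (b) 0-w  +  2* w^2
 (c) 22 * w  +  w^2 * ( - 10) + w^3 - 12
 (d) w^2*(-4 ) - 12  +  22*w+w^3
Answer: a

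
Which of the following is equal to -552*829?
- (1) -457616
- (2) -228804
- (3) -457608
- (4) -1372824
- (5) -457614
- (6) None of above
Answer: 3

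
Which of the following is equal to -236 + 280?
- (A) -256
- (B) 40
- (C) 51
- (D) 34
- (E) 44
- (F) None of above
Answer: E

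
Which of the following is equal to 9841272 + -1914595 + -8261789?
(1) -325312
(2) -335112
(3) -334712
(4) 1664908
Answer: 2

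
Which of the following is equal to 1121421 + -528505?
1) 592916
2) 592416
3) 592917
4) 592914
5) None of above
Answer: 1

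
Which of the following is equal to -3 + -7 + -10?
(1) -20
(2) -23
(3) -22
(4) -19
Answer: 1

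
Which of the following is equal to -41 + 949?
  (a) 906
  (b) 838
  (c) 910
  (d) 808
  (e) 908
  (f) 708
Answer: e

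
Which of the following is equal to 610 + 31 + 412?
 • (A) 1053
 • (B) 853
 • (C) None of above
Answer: A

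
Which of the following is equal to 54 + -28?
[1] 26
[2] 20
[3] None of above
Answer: 1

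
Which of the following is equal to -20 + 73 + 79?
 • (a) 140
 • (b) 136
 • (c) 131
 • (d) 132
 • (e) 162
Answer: d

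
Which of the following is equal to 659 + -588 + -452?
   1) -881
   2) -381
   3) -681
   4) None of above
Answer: 2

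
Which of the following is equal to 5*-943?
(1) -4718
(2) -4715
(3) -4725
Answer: 2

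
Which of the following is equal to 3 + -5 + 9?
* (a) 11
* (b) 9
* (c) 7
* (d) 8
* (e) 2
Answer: c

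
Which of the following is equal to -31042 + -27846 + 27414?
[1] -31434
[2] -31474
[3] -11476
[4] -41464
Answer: 2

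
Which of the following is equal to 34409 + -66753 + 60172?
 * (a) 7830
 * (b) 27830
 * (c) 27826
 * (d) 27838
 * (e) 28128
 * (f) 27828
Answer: f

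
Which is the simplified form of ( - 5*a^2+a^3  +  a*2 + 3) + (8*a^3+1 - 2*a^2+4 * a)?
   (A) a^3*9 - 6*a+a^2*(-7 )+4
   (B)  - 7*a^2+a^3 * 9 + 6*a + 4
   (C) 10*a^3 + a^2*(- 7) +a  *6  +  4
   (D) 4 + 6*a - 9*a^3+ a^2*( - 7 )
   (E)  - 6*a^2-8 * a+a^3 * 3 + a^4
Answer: B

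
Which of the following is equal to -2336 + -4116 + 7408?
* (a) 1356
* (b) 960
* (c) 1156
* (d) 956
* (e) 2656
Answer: d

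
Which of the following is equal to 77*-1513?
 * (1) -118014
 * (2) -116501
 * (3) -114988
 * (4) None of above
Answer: 2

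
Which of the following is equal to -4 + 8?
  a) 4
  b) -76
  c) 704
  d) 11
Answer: a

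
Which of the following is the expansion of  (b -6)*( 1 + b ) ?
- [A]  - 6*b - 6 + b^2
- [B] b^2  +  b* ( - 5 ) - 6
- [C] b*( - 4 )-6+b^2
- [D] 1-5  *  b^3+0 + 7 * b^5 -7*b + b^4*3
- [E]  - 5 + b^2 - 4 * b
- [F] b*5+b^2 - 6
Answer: B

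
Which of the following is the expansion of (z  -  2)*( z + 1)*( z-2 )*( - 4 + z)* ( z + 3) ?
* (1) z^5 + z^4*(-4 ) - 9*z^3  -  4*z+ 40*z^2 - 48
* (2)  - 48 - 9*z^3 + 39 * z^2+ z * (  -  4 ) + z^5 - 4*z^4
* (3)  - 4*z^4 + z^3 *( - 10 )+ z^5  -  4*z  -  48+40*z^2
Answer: 1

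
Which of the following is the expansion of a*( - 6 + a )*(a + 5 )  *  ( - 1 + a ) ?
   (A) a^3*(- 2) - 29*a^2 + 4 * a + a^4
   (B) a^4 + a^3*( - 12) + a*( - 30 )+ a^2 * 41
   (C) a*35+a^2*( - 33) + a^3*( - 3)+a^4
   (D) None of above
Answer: D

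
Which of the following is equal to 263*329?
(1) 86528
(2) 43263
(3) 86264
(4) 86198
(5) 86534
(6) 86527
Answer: 6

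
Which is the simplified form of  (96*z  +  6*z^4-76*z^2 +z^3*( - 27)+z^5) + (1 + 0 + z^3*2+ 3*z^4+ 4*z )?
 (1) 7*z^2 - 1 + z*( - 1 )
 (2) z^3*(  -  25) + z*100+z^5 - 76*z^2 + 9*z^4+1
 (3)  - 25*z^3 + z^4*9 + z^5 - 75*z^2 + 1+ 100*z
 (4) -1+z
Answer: 2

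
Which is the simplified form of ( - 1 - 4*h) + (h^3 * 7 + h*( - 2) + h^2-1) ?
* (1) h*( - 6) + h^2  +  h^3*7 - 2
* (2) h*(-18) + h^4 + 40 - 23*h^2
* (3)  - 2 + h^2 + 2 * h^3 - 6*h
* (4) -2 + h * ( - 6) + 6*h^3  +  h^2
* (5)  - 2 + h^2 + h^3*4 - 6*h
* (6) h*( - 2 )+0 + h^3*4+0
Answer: 1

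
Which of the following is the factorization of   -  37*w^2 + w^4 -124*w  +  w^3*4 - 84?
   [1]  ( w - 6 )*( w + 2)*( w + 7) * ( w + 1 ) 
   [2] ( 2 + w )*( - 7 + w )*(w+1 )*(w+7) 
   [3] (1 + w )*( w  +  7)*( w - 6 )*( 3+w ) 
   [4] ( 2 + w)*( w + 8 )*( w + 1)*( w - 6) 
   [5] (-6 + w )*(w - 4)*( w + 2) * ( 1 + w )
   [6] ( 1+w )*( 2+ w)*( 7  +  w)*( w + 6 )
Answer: 1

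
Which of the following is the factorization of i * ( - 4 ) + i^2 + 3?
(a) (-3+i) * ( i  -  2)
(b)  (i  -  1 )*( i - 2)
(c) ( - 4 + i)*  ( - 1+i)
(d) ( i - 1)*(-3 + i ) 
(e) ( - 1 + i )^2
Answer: d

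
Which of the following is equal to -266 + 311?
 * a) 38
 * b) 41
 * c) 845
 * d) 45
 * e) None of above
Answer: d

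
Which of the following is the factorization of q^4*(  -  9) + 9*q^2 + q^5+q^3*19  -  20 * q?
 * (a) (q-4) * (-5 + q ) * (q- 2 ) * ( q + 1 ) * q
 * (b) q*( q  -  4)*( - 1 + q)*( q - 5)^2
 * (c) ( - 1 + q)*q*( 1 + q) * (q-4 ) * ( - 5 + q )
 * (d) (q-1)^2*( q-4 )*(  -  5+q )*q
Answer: c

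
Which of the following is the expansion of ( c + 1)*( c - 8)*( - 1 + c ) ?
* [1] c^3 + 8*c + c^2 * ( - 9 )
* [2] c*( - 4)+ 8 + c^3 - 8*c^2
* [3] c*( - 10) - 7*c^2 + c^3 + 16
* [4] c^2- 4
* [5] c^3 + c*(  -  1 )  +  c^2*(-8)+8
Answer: 5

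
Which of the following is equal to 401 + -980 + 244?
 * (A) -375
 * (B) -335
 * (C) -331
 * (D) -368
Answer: B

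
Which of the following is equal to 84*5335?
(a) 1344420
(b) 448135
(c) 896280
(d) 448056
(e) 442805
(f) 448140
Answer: f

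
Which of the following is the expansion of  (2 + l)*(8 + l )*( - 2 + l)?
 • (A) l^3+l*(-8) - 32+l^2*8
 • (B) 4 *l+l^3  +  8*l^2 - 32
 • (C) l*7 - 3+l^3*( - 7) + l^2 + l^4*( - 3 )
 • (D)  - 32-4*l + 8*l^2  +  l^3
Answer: D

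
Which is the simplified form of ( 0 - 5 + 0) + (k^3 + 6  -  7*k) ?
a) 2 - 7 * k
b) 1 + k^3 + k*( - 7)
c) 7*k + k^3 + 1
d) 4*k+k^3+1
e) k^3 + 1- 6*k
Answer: b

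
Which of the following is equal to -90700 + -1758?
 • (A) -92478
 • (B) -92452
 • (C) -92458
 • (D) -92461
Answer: C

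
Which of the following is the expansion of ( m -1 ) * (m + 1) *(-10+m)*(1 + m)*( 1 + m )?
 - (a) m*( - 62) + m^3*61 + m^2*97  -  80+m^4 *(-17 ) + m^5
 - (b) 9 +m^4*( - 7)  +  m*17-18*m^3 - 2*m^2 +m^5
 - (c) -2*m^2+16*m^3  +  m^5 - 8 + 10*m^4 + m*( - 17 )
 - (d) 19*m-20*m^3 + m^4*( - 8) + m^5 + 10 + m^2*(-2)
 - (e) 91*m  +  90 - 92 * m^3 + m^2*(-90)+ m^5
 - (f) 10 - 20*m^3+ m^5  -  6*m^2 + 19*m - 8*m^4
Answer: d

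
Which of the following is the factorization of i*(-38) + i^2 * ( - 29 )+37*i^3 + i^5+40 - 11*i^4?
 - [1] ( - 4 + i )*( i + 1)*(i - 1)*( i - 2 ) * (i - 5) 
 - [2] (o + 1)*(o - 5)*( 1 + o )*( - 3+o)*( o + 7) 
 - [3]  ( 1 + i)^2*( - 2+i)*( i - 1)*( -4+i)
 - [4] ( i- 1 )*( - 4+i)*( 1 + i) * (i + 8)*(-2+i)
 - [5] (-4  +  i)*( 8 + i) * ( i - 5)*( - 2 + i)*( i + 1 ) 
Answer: 1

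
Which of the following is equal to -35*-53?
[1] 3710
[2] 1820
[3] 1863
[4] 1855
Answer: 4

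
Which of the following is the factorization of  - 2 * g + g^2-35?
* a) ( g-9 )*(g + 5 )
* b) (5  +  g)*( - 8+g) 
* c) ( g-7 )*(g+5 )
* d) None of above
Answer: c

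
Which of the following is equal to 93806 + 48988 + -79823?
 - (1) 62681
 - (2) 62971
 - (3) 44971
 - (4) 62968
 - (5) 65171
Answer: 2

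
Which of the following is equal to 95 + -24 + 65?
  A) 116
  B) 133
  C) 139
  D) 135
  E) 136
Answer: E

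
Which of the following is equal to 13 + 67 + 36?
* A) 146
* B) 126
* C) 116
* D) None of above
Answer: C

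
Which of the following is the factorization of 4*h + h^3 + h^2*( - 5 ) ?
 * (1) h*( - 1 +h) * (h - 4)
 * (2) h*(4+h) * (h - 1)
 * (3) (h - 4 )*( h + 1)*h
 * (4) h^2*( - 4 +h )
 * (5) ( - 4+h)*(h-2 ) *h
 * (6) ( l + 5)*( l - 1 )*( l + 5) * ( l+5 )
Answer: 1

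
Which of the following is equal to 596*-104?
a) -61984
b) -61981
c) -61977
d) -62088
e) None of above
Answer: a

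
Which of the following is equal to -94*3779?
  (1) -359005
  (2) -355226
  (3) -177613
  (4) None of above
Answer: 2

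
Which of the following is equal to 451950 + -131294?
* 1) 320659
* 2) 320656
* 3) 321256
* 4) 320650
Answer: 2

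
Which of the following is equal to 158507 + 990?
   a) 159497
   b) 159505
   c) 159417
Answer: a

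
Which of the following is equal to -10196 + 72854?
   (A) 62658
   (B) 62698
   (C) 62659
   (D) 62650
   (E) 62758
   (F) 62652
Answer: A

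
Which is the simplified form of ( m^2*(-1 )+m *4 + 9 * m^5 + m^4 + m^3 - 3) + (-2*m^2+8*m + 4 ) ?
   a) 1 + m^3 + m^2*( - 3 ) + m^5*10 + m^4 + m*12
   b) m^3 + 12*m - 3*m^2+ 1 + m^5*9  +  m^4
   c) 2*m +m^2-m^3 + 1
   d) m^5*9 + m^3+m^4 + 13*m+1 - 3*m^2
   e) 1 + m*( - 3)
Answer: b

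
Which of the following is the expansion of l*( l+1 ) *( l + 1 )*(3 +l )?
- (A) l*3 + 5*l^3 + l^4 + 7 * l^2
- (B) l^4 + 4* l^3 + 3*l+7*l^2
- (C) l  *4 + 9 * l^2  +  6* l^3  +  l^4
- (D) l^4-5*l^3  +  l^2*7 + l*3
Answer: A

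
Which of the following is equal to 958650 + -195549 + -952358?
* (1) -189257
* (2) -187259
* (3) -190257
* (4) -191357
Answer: 1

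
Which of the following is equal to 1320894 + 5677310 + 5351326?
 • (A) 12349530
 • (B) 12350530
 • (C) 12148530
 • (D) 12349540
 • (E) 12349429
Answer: A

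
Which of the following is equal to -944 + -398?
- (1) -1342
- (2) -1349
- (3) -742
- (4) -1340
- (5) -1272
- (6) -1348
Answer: 1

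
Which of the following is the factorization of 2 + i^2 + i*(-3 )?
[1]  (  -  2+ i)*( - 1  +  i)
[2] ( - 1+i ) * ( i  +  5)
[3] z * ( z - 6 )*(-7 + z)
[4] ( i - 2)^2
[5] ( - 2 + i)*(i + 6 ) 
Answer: 1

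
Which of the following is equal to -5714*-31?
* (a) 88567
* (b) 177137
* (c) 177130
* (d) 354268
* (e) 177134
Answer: e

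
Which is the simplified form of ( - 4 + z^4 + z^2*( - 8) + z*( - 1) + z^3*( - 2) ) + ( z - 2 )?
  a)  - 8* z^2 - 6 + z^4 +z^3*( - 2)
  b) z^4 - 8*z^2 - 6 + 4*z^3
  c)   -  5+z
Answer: a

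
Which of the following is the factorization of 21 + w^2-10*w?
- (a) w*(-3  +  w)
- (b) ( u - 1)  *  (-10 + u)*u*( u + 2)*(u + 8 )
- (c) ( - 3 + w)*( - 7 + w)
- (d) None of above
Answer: c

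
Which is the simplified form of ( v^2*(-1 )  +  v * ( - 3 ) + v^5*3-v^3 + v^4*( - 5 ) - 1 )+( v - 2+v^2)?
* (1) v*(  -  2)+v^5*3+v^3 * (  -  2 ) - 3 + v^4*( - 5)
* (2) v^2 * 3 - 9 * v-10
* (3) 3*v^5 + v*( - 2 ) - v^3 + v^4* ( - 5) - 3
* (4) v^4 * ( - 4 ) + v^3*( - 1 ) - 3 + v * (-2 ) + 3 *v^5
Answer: 3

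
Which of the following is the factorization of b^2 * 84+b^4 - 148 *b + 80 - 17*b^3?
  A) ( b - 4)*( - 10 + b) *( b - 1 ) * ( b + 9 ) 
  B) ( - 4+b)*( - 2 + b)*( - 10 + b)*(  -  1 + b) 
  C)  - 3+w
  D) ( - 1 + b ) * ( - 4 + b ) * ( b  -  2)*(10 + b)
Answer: B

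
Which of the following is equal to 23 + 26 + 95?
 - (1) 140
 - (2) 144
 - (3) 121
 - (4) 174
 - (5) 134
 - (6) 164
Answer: 2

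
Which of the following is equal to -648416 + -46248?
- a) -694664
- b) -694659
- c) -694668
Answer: a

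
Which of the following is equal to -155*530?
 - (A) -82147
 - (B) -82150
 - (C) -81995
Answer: B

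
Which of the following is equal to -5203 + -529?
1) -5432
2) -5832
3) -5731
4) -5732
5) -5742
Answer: 4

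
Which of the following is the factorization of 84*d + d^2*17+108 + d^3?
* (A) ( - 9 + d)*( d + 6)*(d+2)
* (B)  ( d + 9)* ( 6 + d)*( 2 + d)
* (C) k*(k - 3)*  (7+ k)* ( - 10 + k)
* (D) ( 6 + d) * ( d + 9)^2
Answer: B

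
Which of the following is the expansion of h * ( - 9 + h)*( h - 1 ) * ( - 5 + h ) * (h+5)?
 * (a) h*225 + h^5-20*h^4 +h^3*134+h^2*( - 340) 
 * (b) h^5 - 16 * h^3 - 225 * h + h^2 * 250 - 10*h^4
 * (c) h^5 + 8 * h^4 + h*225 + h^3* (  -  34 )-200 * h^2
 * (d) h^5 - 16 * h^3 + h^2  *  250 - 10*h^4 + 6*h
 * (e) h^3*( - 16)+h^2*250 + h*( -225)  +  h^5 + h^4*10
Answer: b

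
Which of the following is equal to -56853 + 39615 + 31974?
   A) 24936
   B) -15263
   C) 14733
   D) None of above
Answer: D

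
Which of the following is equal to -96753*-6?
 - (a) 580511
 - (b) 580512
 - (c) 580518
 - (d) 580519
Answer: c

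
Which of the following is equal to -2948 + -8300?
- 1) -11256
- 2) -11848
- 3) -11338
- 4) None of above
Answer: 4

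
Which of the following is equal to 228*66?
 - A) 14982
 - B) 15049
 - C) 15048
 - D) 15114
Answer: C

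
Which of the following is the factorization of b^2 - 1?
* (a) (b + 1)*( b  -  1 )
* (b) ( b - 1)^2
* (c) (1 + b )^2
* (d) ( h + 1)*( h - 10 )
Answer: a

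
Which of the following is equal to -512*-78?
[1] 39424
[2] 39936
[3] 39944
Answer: 2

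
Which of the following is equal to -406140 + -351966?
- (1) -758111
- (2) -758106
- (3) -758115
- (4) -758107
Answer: 2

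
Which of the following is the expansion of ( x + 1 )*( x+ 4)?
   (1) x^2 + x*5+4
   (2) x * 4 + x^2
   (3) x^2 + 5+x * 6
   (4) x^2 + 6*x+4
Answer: 1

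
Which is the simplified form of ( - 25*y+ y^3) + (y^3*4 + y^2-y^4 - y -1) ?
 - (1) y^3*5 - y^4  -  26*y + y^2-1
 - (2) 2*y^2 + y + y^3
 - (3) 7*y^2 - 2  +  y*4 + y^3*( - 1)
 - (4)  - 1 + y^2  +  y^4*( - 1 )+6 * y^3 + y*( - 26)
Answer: 1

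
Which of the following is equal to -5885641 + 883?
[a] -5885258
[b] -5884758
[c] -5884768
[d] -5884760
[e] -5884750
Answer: b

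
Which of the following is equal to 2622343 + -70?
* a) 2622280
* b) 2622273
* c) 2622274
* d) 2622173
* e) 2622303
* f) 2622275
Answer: b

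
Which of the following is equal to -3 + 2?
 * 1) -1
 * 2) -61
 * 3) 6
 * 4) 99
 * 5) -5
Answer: 1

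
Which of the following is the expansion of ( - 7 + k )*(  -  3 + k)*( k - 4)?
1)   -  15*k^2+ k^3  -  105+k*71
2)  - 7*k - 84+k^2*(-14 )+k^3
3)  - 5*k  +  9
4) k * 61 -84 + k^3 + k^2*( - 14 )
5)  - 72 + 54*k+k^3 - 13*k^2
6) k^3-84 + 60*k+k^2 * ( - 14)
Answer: 4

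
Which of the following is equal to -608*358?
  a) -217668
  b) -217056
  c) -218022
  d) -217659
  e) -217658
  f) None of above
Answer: f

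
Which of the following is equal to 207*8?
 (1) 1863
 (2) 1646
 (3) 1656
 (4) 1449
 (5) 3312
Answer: 3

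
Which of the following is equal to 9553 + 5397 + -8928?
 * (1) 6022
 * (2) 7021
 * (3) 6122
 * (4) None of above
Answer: 1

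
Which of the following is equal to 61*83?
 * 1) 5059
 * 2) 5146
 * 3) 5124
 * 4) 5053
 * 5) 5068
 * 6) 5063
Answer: 6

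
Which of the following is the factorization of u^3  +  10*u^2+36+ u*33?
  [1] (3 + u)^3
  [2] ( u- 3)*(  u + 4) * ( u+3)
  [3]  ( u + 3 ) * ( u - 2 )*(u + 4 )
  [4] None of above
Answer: 4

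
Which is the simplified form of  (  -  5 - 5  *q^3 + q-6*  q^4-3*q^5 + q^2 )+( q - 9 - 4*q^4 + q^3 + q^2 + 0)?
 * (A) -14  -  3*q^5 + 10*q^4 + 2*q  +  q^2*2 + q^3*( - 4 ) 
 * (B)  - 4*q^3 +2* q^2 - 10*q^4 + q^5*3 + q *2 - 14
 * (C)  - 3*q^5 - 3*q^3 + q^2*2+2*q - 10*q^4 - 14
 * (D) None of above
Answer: D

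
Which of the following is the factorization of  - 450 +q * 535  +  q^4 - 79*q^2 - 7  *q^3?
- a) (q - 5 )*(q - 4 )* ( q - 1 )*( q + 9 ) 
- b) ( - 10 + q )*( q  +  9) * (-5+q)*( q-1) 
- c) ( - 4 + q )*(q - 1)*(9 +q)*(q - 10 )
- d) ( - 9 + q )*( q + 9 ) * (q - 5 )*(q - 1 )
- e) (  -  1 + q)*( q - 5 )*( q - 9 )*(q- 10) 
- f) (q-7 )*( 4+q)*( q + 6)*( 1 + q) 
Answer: b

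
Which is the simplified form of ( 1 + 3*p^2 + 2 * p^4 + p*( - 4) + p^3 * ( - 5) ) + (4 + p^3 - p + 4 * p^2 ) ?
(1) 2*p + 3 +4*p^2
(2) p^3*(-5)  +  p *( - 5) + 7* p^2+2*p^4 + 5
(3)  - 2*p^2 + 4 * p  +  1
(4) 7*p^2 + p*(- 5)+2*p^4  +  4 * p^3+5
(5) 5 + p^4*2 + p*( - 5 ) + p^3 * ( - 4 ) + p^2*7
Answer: 5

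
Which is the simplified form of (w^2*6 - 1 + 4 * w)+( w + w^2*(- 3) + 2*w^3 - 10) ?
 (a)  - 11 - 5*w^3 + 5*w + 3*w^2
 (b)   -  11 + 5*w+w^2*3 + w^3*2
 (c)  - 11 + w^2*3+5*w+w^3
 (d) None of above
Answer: b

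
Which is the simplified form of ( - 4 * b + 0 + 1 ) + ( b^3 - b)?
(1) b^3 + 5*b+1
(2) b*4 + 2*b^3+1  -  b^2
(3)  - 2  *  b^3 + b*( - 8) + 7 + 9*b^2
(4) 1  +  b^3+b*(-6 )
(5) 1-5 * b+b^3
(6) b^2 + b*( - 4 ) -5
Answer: 5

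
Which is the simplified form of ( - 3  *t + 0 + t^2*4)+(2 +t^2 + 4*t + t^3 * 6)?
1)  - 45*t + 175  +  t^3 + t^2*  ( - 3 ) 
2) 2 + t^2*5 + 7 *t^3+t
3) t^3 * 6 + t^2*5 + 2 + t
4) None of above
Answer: 3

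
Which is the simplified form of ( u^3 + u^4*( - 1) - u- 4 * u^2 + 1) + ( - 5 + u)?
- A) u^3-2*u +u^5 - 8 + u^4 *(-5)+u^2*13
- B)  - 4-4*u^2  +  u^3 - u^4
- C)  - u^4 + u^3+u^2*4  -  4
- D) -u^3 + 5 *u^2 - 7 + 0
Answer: B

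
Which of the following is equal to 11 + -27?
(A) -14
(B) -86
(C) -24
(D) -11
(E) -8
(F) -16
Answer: F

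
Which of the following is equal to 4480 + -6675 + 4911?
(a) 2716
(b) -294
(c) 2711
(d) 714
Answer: a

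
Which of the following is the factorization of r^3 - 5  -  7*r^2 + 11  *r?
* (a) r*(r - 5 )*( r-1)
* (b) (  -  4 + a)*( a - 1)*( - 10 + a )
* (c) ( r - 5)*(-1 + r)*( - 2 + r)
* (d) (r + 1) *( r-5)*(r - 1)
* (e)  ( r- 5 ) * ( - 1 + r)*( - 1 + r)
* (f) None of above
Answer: e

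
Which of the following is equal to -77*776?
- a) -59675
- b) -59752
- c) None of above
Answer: b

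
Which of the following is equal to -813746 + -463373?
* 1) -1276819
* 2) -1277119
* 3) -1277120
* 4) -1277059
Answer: 2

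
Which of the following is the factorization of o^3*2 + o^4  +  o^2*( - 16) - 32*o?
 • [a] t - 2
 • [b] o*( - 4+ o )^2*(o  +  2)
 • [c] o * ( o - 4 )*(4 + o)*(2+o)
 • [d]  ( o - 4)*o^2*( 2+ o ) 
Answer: c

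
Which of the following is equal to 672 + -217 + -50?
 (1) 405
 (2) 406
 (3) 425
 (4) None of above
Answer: 1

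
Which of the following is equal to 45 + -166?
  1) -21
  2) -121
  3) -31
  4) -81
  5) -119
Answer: 2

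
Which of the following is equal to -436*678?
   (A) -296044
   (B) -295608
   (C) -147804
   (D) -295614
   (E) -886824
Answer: B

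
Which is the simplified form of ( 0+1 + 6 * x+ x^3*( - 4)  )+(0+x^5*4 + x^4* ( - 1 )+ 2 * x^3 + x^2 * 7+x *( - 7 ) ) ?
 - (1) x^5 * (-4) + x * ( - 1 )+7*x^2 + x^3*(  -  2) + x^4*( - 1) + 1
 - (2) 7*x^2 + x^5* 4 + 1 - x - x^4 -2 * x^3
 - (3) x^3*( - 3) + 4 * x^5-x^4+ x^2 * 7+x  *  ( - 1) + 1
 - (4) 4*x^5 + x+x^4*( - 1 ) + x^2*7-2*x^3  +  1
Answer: 2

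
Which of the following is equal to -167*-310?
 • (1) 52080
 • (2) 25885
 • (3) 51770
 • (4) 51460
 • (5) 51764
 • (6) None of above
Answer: 3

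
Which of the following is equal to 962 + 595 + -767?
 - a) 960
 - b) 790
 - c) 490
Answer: b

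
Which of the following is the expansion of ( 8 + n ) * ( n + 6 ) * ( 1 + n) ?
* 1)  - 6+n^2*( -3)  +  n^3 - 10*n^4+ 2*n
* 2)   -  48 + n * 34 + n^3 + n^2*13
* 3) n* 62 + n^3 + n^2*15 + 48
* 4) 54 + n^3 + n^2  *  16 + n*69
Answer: 3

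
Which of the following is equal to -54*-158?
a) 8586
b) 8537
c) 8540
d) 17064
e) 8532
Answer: e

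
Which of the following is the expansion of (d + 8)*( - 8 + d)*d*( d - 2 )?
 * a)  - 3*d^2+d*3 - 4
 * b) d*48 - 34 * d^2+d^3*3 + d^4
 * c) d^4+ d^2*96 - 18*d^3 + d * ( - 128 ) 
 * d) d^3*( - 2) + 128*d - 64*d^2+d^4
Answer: d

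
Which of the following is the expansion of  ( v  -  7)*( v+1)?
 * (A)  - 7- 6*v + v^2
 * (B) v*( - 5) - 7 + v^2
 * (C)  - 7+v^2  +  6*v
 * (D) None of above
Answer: A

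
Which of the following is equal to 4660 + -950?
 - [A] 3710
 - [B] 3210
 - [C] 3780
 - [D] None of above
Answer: A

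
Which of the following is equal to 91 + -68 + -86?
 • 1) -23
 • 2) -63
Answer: 2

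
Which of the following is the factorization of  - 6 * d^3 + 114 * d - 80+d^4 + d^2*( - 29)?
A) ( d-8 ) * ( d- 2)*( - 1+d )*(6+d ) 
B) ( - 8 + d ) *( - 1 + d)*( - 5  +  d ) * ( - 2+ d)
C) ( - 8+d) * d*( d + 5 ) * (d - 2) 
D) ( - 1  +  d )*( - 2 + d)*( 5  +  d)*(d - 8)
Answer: D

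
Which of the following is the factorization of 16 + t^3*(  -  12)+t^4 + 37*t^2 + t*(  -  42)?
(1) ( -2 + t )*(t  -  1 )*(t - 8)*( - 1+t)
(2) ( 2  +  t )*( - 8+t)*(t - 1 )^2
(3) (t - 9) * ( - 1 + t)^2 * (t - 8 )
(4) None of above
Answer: 1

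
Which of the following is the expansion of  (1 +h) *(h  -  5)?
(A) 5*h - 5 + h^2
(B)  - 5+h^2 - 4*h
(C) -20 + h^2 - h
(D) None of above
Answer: B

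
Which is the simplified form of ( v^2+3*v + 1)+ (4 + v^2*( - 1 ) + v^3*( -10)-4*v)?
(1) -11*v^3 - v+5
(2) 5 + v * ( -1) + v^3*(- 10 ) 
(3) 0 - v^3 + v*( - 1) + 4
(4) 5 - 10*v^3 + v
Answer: 2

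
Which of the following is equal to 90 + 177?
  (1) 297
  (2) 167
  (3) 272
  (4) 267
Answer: 4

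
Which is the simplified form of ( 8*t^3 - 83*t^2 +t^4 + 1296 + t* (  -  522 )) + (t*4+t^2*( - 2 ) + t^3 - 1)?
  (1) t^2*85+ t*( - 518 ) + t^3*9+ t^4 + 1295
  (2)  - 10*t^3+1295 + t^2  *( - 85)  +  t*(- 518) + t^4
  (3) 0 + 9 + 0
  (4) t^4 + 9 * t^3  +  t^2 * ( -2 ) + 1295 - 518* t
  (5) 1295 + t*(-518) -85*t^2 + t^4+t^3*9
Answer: 5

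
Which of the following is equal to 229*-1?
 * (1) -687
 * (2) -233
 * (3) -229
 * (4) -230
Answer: 3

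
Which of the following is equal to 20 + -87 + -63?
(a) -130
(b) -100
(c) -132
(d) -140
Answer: a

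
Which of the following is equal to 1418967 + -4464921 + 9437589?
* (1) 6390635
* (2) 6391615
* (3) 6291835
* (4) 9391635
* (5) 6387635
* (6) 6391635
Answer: 6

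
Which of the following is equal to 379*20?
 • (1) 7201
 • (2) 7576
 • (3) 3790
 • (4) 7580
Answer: 4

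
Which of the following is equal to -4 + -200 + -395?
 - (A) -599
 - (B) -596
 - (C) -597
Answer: A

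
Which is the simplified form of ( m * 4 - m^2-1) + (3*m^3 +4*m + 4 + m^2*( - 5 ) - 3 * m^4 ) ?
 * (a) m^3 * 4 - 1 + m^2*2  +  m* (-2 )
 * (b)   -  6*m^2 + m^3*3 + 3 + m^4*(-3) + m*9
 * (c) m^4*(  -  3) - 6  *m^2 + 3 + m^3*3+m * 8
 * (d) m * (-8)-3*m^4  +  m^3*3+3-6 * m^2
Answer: c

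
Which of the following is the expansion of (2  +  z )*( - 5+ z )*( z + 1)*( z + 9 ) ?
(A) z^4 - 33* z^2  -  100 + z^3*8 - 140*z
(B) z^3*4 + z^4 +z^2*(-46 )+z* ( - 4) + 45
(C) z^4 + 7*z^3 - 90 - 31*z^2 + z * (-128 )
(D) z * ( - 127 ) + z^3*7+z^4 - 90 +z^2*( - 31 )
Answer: D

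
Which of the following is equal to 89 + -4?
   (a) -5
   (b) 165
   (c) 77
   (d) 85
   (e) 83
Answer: d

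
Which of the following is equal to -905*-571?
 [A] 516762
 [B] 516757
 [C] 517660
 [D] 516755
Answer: D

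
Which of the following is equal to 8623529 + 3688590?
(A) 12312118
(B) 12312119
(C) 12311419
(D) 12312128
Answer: B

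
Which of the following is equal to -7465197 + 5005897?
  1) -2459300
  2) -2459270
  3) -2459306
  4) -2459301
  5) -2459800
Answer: 1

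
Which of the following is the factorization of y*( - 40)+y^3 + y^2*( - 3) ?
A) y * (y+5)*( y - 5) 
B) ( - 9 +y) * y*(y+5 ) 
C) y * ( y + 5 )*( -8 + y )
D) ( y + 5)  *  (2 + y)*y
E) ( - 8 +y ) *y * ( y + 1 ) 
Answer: C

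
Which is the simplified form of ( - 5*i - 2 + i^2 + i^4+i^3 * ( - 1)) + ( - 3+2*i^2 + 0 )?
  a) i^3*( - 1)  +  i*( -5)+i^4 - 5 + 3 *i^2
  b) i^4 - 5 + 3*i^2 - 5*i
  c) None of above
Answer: a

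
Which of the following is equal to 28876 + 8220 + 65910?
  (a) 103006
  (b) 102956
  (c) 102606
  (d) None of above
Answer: a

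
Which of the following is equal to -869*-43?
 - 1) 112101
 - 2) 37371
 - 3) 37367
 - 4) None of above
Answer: 3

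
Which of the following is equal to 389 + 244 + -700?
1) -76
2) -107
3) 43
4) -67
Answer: 4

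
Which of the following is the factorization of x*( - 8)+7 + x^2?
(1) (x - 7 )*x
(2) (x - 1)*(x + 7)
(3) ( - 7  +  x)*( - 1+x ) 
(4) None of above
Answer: 3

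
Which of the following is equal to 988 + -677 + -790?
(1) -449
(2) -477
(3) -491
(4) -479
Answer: 4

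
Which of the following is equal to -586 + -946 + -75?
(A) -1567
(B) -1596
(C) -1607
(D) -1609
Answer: C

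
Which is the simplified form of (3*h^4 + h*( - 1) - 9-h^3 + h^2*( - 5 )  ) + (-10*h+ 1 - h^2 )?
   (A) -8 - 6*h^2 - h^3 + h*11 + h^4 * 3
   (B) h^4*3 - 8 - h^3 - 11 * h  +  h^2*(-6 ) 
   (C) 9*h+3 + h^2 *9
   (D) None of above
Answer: B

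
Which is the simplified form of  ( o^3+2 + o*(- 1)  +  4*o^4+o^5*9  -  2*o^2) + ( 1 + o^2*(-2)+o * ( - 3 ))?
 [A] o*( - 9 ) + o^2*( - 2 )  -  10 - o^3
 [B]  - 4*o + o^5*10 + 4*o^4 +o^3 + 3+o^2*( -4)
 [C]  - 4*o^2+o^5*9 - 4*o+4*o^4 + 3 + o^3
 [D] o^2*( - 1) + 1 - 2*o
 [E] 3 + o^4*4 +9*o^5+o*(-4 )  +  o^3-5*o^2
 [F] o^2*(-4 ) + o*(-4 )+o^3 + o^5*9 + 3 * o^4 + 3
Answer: C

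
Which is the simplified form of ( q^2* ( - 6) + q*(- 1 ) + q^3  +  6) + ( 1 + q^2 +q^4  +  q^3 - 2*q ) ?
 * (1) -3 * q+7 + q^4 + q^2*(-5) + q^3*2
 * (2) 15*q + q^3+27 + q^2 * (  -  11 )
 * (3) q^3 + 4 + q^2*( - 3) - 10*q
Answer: 1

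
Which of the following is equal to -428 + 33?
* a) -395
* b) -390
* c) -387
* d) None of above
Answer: a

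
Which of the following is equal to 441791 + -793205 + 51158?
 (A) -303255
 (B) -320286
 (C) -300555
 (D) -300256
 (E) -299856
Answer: D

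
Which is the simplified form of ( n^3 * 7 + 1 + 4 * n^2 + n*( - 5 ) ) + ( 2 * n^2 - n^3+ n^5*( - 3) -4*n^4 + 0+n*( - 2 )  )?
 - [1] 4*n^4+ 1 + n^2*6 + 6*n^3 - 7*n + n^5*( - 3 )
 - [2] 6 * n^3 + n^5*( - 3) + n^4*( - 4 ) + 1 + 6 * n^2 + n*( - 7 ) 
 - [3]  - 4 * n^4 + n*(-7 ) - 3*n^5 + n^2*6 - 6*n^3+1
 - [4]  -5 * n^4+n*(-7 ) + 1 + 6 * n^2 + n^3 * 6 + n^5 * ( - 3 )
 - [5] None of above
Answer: 2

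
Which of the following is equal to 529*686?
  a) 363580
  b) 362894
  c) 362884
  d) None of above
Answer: b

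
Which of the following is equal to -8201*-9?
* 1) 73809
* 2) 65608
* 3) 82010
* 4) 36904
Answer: 1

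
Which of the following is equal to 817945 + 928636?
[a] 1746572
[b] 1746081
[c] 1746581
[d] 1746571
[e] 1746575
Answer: c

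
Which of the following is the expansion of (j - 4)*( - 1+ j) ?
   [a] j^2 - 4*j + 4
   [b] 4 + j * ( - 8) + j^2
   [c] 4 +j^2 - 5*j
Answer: c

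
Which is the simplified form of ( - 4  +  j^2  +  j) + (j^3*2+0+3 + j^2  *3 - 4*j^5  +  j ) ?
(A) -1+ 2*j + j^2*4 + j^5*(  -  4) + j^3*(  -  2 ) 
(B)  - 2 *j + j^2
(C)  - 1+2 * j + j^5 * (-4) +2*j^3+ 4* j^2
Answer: C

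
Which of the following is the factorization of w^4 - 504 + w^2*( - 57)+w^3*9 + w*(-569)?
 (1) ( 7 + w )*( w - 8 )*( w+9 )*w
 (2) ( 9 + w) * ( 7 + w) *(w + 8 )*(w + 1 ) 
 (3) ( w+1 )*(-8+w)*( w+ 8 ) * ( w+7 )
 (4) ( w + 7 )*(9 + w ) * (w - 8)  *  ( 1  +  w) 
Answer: 4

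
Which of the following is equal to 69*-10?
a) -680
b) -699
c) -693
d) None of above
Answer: d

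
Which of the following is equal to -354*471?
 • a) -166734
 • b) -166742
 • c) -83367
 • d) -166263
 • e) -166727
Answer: a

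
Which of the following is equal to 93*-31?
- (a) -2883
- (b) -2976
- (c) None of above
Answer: a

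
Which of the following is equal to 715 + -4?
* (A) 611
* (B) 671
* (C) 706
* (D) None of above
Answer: D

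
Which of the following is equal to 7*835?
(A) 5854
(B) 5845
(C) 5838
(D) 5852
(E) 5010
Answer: B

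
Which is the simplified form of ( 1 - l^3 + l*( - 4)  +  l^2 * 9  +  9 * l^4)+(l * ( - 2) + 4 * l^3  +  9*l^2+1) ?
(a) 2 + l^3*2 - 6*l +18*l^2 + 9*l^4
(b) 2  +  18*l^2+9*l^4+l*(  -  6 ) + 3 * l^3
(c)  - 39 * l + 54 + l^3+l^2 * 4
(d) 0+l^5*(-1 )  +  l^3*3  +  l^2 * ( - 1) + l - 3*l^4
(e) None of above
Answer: b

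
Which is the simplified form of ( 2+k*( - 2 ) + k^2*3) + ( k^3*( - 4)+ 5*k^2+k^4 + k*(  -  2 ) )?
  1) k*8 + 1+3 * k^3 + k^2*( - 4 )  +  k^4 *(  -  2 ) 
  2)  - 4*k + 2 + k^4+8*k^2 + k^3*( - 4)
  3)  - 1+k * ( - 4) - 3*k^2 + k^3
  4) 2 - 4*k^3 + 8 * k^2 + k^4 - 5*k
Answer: 2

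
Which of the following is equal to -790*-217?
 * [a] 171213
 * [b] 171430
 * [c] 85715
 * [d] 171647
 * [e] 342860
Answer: b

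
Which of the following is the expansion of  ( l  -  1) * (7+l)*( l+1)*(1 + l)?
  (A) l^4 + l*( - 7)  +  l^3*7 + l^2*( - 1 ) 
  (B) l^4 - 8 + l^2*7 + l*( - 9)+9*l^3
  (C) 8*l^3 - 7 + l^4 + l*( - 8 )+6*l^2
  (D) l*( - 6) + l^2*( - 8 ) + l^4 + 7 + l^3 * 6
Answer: C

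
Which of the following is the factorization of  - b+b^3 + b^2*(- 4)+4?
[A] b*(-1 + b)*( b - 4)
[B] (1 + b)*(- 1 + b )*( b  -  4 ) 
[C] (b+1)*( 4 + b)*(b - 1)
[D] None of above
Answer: B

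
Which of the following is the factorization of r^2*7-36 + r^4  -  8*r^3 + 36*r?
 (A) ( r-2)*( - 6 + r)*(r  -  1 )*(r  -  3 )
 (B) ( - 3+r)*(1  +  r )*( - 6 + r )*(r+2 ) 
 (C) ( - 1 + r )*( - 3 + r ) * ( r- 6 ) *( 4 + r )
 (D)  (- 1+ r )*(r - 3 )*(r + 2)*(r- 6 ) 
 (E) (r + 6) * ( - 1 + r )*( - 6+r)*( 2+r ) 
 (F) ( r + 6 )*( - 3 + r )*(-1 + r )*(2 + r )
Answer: D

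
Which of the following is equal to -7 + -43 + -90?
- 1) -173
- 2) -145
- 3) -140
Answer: 3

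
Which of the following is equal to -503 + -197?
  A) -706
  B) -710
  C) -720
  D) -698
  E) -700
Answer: E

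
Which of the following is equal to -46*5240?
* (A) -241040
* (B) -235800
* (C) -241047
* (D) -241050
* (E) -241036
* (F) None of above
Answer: A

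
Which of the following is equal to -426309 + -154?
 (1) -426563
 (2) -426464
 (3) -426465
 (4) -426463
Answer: 4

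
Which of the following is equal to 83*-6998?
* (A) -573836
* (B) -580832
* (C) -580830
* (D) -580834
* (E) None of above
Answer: D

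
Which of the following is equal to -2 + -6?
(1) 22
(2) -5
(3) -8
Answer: 3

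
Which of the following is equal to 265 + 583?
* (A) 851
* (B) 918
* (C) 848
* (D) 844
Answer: C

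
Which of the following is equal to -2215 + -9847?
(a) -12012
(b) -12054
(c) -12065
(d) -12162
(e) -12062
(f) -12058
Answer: e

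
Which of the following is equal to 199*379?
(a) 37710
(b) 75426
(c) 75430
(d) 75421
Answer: d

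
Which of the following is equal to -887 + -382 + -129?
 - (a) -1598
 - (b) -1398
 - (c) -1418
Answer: b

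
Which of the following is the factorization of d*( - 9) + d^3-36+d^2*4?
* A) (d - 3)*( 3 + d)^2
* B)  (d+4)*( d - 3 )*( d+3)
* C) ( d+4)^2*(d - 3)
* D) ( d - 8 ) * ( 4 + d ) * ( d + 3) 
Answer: B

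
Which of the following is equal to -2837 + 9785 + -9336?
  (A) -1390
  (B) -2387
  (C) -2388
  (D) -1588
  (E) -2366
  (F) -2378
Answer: C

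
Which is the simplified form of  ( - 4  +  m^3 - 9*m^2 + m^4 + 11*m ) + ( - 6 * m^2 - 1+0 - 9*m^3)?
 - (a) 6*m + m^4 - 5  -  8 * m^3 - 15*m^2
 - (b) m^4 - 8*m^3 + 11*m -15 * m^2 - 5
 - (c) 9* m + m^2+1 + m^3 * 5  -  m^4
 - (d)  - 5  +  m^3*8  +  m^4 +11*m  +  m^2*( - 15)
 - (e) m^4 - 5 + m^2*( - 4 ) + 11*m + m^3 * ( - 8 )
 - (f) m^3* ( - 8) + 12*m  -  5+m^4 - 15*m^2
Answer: b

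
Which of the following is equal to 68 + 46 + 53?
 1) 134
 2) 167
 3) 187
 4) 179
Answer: 2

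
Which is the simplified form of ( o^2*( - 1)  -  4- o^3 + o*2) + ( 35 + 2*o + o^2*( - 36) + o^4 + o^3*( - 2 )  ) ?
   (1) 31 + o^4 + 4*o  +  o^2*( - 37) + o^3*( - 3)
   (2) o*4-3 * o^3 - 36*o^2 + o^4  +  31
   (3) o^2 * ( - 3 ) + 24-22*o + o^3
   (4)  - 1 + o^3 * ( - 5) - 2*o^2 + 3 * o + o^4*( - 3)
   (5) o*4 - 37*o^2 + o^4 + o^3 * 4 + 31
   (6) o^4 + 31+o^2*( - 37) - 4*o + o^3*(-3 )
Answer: 1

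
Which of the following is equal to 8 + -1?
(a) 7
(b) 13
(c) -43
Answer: a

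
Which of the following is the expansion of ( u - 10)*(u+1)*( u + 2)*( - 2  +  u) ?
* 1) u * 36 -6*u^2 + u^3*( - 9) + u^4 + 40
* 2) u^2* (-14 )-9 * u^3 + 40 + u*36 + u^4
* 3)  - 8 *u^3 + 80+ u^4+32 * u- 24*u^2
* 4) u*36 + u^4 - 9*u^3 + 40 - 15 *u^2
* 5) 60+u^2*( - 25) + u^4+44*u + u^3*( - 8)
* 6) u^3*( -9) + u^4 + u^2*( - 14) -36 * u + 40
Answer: 2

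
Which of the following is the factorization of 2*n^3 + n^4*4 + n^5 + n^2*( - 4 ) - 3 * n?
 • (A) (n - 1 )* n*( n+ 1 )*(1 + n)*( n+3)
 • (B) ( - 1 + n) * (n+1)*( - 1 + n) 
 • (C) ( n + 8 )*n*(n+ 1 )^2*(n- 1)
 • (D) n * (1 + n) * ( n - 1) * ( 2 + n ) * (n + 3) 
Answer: A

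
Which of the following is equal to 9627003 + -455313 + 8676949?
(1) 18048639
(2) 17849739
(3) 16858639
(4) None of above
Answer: 4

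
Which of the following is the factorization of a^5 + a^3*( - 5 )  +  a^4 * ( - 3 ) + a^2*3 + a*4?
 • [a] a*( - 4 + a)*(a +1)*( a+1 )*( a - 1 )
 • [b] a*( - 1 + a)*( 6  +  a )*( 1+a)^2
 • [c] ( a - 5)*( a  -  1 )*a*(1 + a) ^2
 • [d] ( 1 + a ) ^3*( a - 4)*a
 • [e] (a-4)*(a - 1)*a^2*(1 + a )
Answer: a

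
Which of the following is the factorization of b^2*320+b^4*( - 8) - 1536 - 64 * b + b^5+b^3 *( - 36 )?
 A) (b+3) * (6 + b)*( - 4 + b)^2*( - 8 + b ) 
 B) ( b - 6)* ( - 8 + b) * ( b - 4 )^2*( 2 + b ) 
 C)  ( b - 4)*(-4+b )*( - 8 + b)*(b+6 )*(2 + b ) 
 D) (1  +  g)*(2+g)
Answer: C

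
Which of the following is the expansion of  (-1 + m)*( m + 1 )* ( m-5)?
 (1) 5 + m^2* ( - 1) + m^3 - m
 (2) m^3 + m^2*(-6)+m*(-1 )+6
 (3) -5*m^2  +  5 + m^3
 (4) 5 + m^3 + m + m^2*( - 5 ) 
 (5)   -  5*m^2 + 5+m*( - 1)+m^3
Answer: 5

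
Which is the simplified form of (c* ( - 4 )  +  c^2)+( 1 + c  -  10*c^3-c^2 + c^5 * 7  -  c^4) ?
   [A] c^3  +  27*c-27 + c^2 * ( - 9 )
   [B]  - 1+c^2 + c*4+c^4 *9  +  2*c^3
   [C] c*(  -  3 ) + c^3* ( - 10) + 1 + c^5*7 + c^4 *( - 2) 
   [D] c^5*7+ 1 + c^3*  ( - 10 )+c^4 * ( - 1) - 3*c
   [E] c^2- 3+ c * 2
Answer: D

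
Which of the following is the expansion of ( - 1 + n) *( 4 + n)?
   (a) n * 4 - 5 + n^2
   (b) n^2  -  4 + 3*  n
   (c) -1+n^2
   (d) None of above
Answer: b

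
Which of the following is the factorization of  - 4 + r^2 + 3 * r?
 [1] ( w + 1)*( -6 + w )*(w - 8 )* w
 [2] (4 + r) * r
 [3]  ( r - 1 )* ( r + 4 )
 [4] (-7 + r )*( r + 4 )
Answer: 3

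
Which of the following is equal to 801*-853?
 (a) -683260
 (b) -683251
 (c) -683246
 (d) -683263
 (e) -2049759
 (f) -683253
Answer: f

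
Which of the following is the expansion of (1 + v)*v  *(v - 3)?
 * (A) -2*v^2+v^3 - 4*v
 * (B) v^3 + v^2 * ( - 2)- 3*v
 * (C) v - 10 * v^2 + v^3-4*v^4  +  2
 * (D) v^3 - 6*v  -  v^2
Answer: B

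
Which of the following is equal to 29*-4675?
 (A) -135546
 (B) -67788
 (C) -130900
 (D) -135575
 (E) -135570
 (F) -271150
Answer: D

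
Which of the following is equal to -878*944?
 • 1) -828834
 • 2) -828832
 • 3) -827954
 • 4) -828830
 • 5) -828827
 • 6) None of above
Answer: 2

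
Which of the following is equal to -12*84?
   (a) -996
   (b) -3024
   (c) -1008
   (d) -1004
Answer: c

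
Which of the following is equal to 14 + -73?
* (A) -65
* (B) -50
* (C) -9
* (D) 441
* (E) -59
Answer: E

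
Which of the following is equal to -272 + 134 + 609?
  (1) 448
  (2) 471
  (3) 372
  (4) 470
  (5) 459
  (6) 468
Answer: 2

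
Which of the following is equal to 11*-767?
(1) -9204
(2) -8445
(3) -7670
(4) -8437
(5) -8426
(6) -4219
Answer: 4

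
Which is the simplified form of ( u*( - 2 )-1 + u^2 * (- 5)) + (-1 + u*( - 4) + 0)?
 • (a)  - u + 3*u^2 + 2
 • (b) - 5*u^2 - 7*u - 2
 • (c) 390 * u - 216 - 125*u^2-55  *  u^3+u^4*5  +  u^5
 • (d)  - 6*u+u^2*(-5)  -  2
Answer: d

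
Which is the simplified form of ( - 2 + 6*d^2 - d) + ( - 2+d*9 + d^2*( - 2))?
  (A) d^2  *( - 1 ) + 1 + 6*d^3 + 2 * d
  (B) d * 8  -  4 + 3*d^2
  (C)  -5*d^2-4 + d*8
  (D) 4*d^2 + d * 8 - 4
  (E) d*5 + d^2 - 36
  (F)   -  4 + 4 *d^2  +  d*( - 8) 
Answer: D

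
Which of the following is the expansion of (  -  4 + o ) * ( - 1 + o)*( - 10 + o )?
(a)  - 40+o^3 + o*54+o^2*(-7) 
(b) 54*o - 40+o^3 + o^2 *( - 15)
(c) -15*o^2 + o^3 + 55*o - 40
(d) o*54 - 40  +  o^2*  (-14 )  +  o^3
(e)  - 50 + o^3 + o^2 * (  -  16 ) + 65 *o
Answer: b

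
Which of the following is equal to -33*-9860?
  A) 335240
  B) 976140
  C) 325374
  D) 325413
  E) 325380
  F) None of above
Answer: E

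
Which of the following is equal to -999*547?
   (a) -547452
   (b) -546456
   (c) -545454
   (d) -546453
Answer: d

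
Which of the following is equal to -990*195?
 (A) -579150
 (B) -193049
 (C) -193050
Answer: C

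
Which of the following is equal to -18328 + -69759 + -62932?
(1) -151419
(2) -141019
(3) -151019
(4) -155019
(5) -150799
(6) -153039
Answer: 3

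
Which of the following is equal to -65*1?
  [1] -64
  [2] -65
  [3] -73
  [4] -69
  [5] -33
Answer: 2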